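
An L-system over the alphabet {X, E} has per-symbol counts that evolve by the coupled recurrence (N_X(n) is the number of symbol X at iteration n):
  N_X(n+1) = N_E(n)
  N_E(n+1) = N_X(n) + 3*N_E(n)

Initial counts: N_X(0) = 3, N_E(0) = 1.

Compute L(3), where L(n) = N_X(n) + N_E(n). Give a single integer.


Step 0: N_X=3, N_E=1, L=4
Step 1: N_X=1, N_E=6, L=7
Step 2: N_X=6, N_E=19, L=25
Step 3: N_X=19, N_E=63, L=82

Answer: 82


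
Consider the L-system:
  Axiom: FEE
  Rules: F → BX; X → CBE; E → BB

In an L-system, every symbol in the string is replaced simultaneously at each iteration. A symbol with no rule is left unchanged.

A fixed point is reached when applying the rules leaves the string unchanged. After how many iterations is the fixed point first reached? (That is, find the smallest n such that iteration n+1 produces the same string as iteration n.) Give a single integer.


Answer: 3

Derivation:
Step 0: FEE
Step 1: BXBBBB
Step 2: BCBEBBBB
Step 3: BCBBBBBBB
Step 4: BCBBBBBBB  (unchanged — fixed point at step 3)


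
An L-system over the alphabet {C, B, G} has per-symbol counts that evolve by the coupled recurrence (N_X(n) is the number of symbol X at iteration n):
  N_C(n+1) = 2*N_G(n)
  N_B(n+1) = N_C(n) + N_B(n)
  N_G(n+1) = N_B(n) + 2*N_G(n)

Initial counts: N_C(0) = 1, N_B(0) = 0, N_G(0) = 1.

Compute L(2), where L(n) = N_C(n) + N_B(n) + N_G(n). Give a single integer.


Answer: 12

Derivation:
Step 0: N_C=1, N_B=0, N_G=1, L=2
Step 1: N_C=2, N_B=1, N_G=2, L=5
Step 2: N_C=4, N_B=3, N_G=5, L=12


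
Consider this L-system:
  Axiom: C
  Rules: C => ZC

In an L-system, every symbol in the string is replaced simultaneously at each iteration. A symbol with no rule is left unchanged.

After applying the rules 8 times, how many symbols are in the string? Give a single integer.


Step 0: length = 1
Step 1: length = 2
Step 2: length = 3
Step 3: length = 4
Step 4: length = 5
Step 5: length = 6
Step 6: length = 7
Step 7: length = 8
Step 8: length = 9

Answer: 9


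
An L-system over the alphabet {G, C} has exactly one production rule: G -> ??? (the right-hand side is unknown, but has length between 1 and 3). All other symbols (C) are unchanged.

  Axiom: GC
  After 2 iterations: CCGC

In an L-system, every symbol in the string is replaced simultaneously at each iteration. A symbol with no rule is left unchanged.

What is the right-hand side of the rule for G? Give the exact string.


Answer: CG

Derivation:
Trying G -> CG:
  Step 0: GC
  Step 1: CGC
  Step 2: CCGC
Matches the given result.


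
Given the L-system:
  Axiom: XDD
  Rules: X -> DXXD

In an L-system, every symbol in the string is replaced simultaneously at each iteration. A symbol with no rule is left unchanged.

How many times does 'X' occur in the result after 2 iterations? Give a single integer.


Step 0: XDD  (1 'X')
Step 1: DXXDDD  (2 'X')
Step 2: DDXXDDXXDDDD  (4 'X')

Answer: 4


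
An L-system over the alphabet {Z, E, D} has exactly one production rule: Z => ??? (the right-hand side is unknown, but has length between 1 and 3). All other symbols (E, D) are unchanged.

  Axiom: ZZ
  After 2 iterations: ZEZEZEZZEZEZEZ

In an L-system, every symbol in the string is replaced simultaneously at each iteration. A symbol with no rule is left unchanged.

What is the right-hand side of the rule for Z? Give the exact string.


Trying Z => ZEZ:
  Step 0: ZZ
  Step 1: ZEZZEZ
  Step 2: ZEZEZEZZEZEZEZ
Matches the given result.

Answer: ZEZ


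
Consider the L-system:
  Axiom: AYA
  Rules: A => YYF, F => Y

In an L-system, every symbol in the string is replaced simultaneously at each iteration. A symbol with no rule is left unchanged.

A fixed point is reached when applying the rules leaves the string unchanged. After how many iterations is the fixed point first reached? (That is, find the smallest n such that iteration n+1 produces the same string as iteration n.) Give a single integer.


Step 0: AYA
Step 1: YYFYYYF
Step 2: YYYYYYY
Step 3: YYYYYYY  (unchanged — fixed point at step 2)

Answer: 2


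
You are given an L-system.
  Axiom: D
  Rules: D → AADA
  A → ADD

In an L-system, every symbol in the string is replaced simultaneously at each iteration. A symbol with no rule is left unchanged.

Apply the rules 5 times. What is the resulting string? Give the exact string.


Step 0: D
Step 1: AADA
Step 2: ADDADDAADAADD
Step 3: ADDAADAAADAADDAADAAADAADDADDAADAADDADDAADAAADA
Step 4: ADDAADAAADAADDADDAADAADDADDADDAADAADDADDAADAAADAADDADDAADAADDADDADDAADAADDADDAADAAADAADDAADAAADAADDADDAADAADDADDAADAAADAADDAADAAADAADDADDAADAADDADDADDAADAADD
Step 5: ADDAADAAADAADDADDAADAADDADDADDAADAADDADDAADAAADAADDAADAAADAADDADDAADAADDADDAADAAADAADDAADAAADAADDAADAAADAADDADDAADAADDADDAADAAADAADDAADAAADAADDADDAADAADDADDADDAADAADDADDAADAAADAADDAADAAADAADDADDAADAADDADDAADAAADAADDAADAAADAADDAADAAADAADDADDAADAADDADDAADAAADAADDAADAAADAADDADDAADAADDADDADDAADAADDADDAADAAADAADDADDAADAADDADDADDAADAADDADDAADAAADAADDAADAAADAADDADDAADAADDADDAADAAADAADDAADAAADAADDADDAADAADDADDADDAADAADDADDAADAAADAADDADDAADAADDADDADDAADAADDADDAADAAADAADDAADAAADAADDADDAADAADDADDAADAAADAADDAADAAADAADDAADAAADAADDADDAADAADDADDAADAAADA

Answer: ADDAADAAADAADDADDAADAADDADDADDAADAADDADDAADAAADAADDAADAAADAADDADDAADAADDADDAADAAADAADDAADAAADAADDAADAAADAADDADDAADAADDADDAADAAADAADDAADAAADAADDADDAADAADDADDADDAADAADDADDAADAAADAADDAADAAADAADDADDAADAADDADDAADAAADAADDAADAAADAADDAADAAADAADDADDAADAADDADDAADAAADAADDAADAAADAADDADDAADAADDADDADDAADAADDADDAADAAADAADDADDAADAADDADDADDAADAADDADDAADAAADAADDAADAAADAADDADDAADAADDADDAADAAADAADDAADAAADAADDADDAADAADDADDADDAADAADDADDAADAAADAADDADDAADAADDADDADDAADAADDADDAADAAADAADDAADAAADAADDADDAADAADDADDAADAAADAADDAADAAADAADDAADAAADAADDADDAADAADDADDAADAAADA


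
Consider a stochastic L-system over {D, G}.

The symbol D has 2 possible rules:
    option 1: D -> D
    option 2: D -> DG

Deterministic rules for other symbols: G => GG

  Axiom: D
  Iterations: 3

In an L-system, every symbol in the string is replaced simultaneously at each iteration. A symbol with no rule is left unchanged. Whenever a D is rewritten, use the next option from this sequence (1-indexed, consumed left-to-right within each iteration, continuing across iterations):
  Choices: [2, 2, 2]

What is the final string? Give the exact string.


Step 0: D
Step 1: DG  (used choices [2])
Step 2: DGGG  (used choices [2])
Step 3: DGGGGGGG  (used choices [2])

Answer: DGGGGGGG


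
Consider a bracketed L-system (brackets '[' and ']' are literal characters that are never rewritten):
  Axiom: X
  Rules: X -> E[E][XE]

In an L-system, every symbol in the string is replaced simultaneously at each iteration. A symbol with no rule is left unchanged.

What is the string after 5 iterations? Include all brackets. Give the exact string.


Answer: E[E][E[E][E[E][E[E][E[E][XE]E]E]E]E]

Derivation:
Step 0: X
Step 1: E[E][XE]
Step 2: E[E][E[E][XE]E]
Step 3: E[E][E[E][E[E][XE]E]E]
Step 4: E[E][E[E][E[E][E[E][XE]E]E]E]
Step 5: E[E][E[E][E[E][E[E][E[E][XE]E]E]E]E]


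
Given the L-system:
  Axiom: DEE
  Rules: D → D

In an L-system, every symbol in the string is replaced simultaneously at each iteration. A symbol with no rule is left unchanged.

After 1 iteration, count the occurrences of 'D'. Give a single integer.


Answer: 1

Derivation:
Step 0: DEE  (1 'D')
Step 1: DEE  (1 'D')


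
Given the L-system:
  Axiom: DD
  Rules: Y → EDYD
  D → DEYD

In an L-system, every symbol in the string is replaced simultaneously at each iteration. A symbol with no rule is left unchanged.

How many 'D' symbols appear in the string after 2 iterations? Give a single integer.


Step 0: DD  (2 'D')
Step 1: DEYDDEYD  (4 'D')
Step 2: DEYDEEDYDDEYDDEYDEEDYDDEYD  (12 'D')

Answer: 12


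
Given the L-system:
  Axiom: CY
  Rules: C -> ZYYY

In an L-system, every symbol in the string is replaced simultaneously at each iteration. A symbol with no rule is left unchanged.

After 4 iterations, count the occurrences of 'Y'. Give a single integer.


Step 0: CY  (1 'Y')
Step 1: ZYYYY  (4 'Y')
Step 2: ZYYYY  (4 'Y')
Step 3: ZYYYY  (4 'Y')
Step 4: ZYYYY  (4 'Y')

Answer: 4


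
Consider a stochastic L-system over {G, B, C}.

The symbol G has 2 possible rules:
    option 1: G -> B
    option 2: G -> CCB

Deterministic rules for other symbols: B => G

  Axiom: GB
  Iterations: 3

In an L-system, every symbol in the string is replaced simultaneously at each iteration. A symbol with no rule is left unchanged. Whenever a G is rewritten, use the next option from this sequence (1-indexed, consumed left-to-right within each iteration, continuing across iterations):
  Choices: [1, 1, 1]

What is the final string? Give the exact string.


Answer: BG

Derivation:
Step 0: GB
Step 1: BG  (used choices [1])
Step 2: GB  (used choices [1])
Step 3: BG  (used choices [1])


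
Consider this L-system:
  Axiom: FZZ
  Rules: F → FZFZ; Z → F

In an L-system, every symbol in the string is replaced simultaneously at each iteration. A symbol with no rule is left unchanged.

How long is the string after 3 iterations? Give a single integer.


Answer: 48

Derivation:
Step 0: length = 3
Step 1: length = 6
Step 2: length = 18
Step 3: length = 48


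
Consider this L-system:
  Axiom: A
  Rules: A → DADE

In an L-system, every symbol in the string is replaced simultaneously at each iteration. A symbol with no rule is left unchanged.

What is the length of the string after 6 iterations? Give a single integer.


Step 0: length = 1
Step 1: length = 4
Step 2: length = 7
Step 3: length = 10
Step 4: length = 13
Step 5: length = 16
Step 6: length = 19

Answer: 19


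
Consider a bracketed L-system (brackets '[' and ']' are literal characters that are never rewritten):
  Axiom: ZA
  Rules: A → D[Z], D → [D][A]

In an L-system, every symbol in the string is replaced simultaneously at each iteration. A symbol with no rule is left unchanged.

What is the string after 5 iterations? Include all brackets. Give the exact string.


Step 0: ZA
Step 1: ZD[Z]
Step 2: Z[D][A][Z]
Step 3: Z[[D][A]][D[Z]][Z]
Step 4: Z[[[D][A]][D[Z]]][[D][A][Z]][Z]
Step 5: Z[[[[D][A]][D[Z]]][[D][A][Z]]][[[D][A]][D[Z]][Z]][Z]

Answer: Z[[[[D][A]][D[Z]]][[D][A][Z]]][[[D][A]][D[Z]][Z]][Z]


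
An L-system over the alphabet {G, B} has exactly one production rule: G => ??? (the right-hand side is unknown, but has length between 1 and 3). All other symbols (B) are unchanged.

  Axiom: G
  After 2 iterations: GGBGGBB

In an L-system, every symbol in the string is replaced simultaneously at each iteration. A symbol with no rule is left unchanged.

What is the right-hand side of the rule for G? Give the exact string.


Trying G => GGB:
  Step 0: G
  Step 1: GGB
  Step 2: GGBGGBB
Matches the given result.

Answer: GGB


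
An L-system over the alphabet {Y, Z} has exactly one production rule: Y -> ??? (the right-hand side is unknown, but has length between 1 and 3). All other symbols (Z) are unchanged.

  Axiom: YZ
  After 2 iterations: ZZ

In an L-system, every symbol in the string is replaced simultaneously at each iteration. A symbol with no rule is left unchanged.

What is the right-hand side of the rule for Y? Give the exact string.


Answer: Z

Derivation:
Trying Y -> Z:
  Step 0: YZ
  Step 1: ZZ
  Step 2: ZZ
Matches the given result.


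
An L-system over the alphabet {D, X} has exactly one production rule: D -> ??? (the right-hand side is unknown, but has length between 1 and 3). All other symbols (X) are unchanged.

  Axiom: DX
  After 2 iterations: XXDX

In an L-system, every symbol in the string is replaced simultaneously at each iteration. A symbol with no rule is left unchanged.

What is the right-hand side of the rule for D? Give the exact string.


Answer: XD

Derivation:
Trying D -> XD:
  Step 0: DX
  Step 1: XDX
  Step 2: XXDX
Matches the given result.


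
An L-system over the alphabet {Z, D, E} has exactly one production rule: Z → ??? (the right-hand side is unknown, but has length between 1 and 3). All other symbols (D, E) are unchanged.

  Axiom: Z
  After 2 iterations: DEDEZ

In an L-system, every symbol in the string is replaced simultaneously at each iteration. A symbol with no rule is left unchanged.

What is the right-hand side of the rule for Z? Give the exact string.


Trying Z → DEZ:
  Step 0: Z
  Step 1: DEZ
  Step 2: DEDEZ
Matches the given result.

Answer: DEZ


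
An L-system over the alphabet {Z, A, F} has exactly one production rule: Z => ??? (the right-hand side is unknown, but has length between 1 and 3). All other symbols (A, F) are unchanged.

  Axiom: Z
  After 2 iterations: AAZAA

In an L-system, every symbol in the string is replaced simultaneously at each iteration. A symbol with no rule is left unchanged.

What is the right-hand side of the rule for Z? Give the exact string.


Answer: AZA

Derivation:
Trying Z => AZA:
  Step 0: Z
  Step 1: AZA
  Step 2: AAZAA
Matches the given result.


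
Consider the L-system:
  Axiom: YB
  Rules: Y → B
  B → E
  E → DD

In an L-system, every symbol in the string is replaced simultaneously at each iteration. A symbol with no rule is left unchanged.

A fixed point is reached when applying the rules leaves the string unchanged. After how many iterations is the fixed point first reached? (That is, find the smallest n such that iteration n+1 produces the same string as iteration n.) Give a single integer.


Answer: 3

Derivation:
Step 0: YB
Step 1: BE
Step 2: EDD
Step 3: DDDD
Step 4: DDDD  (unchanged — fixed point at step 3)


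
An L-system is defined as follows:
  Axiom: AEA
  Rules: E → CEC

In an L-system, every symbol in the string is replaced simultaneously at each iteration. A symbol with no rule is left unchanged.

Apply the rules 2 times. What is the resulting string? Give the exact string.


Step 0: AEA
Step 1: ACECA
Step 2: ACCECCA

Answer: ACCECCA


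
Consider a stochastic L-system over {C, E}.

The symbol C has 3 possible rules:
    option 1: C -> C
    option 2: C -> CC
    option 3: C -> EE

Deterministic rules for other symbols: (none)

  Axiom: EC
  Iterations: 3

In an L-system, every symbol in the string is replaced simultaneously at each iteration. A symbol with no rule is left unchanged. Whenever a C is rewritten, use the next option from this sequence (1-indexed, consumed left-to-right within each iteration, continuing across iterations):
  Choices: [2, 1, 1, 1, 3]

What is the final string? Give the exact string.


Step 0: EC
Step 1: ECC  (used choices [2])
Step 2: ECC  (used choices [1, 1])
Step 3: ECEE  (used choices [1, 3])

Answer: ECEE


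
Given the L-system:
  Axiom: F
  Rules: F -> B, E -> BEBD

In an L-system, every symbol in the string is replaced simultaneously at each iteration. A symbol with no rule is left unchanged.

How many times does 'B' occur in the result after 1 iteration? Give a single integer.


Step 0: F  (0 'B')
Step 1: B  (1 'B')

Answer: 1


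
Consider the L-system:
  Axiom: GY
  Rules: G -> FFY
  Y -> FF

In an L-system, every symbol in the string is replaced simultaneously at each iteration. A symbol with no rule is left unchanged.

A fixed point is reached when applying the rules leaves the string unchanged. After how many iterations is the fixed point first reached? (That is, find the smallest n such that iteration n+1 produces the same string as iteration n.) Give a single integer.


Step 0: GY
Step 1: FFYFF
Step 2: FFFFFF
Step 3: FFFFFF  (unchanged — fixed point at step 2)

Answer: 2


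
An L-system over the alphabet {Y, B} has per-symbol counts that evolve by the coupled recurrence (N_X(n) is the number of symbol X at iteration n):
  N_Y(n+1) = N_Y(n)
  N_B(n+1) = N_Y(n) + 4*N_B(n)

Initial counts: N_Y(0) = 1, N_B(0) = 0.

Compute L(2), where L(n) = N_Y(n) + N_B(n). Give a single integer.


Step 0: N_Y=1, N_B=0, L=1
Step 1: N_Y=1, N_B=1, L=2
Step 2: N_Y=1, N_B=5, L=6

Answer: 6


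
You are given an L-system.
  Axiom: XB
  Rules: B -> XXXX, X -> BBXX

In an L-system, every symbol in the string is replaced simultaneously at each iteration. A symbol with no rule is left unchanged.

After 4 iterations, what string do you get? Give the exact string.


Answer: XXXXXXXXBBXXBBXXXXXXXXXXBBXXBBXXXXXXXXXXBBXXBBXXXXXXXXXXBBXXBBXXXXXXXXXXBBXXBBXXXXXXXXXXBBXXBBXXXXXXXXXXBBXXBBXXXXXXXXXXBBXXBBXXBBXXBBXXBBXXBBXXBBXXBBXXBBXXBBXXXXXXXXXXBBXXBBXXXXXXXXXXBBXXBBXXBBXXBBXXBBXXBBXXBBXXBBXXBBXXBBXXXXXXXXXXBBXXBBXXXXXXXXXXBBXXBBXXBBXXBBXXBBXXBBXXBBXXBBXXBBXXBBXXXXXXXXXXBBXXBBXXXXXXXXXXBBXXBBXXBBXXBBXXBBXXBBXXBBXXBBXXBBXXBBXXXXXXXXXXBBXXBBXXXXXXXXXXBBXXBBXXBBXXBBXXBBXXBBXXBBXXBBXXBBXXBBXXXXXXXXXXBBXXBBXXXXXXXXXXBBXXBBXXBBXXBBXXBBXXBBXXBBXXBBXXBBXXBBXXXXXXXXXXBBXXBBXXXXXXXXXXBBXXBBXX

Derivation:
Step 0: XB
Step 1: BBXXXXXX
Step 2: XXXXXXXXBBXXBBXXBBXXBBXXBBXXBBXX
Step 3: BBXXBBXXBBXXBBXXBBXXBBXXBBXXBBXXXXXXXXXXBBXXBBXXXXXXXXXXBBXXBBXXXXXXXXXXBBXXBBXXXXXXXXXXBBXXBBXXXXXXXXXXBBXXBBXXXXXXXXXXBBXXBBXX
Step 4: XXXXXXXXBBXXBBXXXXXXXXXXBBXXBBXXXXXXXXXXBBXXBBXXXXXXXXXXBBXXBBXXXXXXXXXXBBXXBBXXXXXXXXXXBBXXBBXXXXXXXXXXBBXXBBXXXXXXXXXXBBXXBBXXBBXXBBXXBBXXBBXXBBXXBBXXBBXXBBXXXXXXXXXXBBXXBBXXXXXXXXXXBBXXBBXXBBXXBBXXBBXXBBXXBBXXBBXXBBXXBBXXXXXXXXXXBBXXBBXXXXXXXXXXBBXXBBXXBBXXBBXXBBXXBBXXBBXXBBXXBBXXBBXXXXXXXXXXBBXXBBXXXXXXXXXXBBXXBBXXBBXXBBXXBBXXBBXXBBXXBBXXBBXXBBXXXXXXXXXXBBXXBBXXXXXXXXXXBBXXBBXXBBXXBBXXBBXXBBXXBBXXBBXXBBXXBBXXXXXXXXXXBBXXBBXXXXXXXXXXBBXXBBXXBBXXBBXXBBXXBBXXBBXXBBXXBBXXBBXXXXXXXXXXBBXXBBXXXXXXXXXXBBXXBBXX


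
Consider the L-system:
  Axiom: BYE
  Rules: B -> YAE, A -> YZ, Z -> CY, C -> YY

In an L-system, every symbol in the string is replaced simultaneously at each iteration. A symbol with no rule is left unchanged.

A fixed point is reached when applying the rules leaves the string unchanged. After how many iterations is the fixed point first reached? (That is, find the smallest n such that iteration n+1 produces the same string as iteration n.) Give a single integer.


Step 0: BYE
Step 1: YAEYE
Step 2: YYZEYE
Step 3: YYCYEYE
Step 4: YYYYYEYE
Step 5: YYYYYEYE  (unchanged — fixed point at step 4)

Answer: 4


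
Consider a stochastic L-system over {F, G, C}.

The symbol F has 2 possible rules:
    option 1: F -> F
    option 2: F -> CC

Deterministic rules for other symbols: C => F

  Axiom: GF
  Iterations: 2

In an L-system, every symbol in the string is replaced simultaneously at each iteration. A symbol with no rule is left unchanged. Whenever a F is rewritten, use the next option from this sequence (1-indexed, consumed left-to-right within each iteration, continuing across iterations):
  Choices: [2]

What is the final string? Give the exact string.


Answer: GFF

Derivation:
Step 0: GF
Step 1: GCC  (used choices [2])
Step 2: GFF  (used choices [])


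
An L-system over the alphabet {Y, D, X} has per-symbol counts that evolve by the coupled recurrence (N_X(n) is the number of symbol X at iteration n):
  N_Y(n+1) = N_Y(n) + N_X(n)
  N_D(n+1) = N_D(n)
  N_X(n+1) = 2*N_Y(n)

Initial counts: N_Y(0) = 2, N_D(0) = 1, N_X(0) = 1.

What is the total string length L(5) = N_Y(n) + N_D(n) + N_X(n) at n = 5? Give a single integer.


Step 0: N_Y=2, N_D=1, N_X=1, L=4
Step 1: N_Y=3, N_D=1, N_X=4, L=8
Step 2: N_Y=7, N_D=1, N_X=6, L=14
Step 3: N_Y=13, N_D=1, N_X=14, L=28
Step 4: N_Y=27, N_D=1, N_X=26, L=54
Step 5: N_Y=53, N_D=1, N_X=54, L=108

Answer: 108


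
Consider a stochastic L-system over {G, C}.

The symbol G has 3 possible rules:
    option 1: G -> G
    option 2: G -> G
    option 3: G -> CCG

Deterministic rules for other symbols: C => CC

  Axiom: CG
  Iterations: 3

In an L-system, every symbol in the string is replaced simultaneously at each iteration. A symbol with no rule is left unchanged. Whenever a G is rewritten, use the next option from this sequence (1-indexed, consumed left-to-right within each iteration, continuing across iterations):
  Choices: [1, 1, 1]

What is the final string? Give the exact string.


Answer: CCCCCCCCG

Derivation:
Step 0: CG
Step 1: CCG  (used choices [1])
Step 2: CCCCG  (used choices [1])
Step 3: CCCCCCCCG  (used choices [1])


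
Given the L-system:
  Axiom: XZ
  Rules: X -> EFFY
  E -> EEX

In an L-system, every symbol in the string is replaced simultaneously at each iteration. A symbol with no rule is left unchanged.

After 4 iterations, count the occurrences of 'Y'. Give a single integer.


Answer: 4

Derivation:
Step 0: XZ  (0 'Y')
Step 1: EFFYZ  (1 'Y')
Step 2: EEXFFYZ  (1 'Y')
Step 3: EEXEEXEFFYFFYZ  (2 'Y')
Step 4: EEXEEXEFFYEEXEEXEFFYEEXFFYFFYZ  (4 'Y')


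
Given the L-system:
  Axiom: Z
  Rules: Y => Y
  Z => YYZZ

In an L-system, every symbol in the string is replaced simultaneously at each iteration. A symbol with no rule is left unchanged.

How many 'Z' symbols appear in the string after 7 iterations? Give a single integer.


Answer: 128

Derivation:
Step 0: Z  (1 'Z')
Step 1: YYZZ  (2 'Z')
Step 2: YYYYZZYYZZ  (4 'Z')
Step 3: YYYYYYZZYYZZYYYYZZYYZZ  (8 'Z')
Step 4: YYYYYYYYZZYYZZYYYYZZYYZZYYYYYYZZYYZZYYYYZZYYZZ  (16 'Z')
Step 5: YYYYYYYYYYZZYYZZYYYYZZYYZZYYYYYYZZYYZZYYYYZZYYZZYYYYYYYYZZYYZZYYYYZZYYZZYYYYYYZZYYZZYYYYZZYYZZ  (32 'Z')
Step 6: YYYYYYYYYYYYZZYYZZYYYYZZYYZZYYYYYYZZYYZZYYYYZZYYZZYYYYYYYYZZYYZZYYYYZZYYZZYYYYYYZZYYZZYYYYZZYYZZYYYYYYYYYYZZYYZZYYYYZZYYZZYYYYYYZZYYZZYYYYZZYYZZYYYYYYYYZZYYZZYYYYZZYYZZYYYYYYZZYYZZYYYYZZYYZZ  (64 'Z')
Step 7: YYYYYYYYYYYYYYZZYYZZYYYYZZYYZZYYYYYYZZYYZZYYYYZZYYZZYYYYYYYYZZYYZZYYYYZZYYZZYYYYYYZZYYZZYYYYZZYYZZYYYYYYYYYYZZYYZZYYYYZZYYZZYYYYYYZZYYZZYYYYZZYYZZYYYYYYYYZZYYZZYYYYZZYYZZYYYYYYZZYYZZYYYYZZYYZZYYYYYYYYYYYYZZYYZZYYYYZZYYZZYYYYYYZZYYZZYYYYZZYYZZYYYYYYYYZZYYZZYYYYZZYYZZYYYYYYZZYYZZYYYYZZYYZZYYYYYYYYYYZZYYZZYYYYZZYYZZYYYYYYZZYYZZYYYYZZYYZZYYYYYYYYZZYYZZYYYYZZYYZZYYYYYYZZYYZZYYYYZZYYZZ  (128 'Z')


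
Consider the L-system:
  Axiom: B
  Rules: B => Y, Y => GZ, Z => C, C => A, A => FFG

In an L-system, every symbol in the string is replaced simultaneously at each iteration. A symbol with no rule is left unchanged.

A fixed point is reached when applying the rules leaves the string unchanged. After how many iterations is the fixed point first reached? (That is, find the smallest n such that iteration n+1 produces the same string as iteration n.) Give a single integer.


Step 0: B
Step 1: Y
Step 2: GZ
Step 3: GC
Step 4: GA
Step 5: GFFG
Step 6: GFFG  (unchanged — fixed point at step 5)

Answer: 5


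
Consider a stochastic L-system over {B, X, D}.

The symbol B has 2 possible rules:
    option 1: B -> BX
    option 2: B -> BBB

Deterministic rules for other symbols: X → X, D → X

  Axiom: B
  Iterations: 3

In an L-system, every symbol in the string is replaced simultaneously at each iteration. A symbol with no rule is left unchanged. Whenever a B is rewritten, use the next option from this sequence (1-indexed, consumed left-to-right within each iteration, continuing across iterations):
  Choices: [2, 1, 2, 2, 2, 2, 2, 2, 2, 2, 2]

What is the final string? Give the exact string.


Step 0: B
Step 1: BBB  (used choices [2])
Step 2: BXBBBBBB  (used choices [1, 2, 2])
Step 3: BBBXBBBBBBBBBBBBBBBBBB  (used choices [2, 2, 2, 2, 2, 2, 2])

Answer: BBBXBBBBBBBBBBBBBBBBBB


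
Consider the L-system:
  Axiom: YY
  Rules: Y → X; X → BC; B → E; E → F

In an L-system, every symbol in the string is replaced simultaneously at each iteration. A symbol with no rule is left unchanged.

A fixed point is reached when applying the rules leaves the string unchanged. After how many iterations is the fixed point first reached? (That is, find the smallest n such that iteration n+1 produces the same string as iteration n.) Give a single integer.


Step 0: YY
Step 1: XX
Step 2: BCBC
Step 3: ECEC
Step 4: FCFC
Step 5: FCFC  (unchanged — fixed point at step 4)

Answer: 4


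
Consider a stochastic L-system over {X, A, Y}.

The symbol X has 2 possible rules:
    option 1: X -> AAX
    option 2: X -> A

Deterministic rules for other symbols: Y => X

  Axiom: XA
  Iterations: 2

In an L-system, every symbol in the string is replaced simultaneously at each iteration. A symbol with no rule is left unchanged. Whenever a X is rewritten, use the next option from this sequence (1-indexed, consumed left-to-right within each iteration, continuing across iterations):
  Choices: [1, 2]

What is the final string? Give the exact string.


Step 0: XA
Step 1: AAXA  (used choices [1])
Step 2: AAAA  (used choices [2])

Answer: AAAA


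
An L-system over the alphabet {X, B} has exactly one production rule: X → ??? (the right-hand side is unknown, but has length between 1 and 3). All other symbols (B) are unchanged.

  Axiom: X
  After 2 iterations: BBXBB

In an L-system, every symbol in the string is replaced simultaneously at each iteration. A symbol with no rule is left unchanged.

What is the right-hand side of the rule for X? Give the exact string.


Answer: BXB

Derivation:
Trying X → BXB:
  Step 0: X
  Step 1: BXB
  Step 2: BBXBB
Matches the given result.


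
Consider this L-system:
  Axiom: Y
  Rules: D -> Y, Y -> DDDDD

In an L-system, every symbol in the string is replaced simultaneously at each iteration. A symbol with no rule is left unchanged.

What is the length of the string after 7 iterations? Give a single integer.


Answer: 625

Derivation:
Step 0: length = 1
Step 1: length = 5
Step 2: length = 5
Step 3: length = 25
Step 4: length = 25
Step 5: length = 125
Step 6: length = 125
Step 7: length = 625


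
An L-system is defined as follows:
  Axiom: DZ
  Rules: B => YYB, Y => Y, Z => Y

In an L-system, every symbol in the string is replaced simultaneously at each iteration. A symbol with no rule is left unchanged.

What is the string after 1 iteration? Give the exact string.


Answer: DY

Derivation:
Step 0: DZ
Step 1: DY


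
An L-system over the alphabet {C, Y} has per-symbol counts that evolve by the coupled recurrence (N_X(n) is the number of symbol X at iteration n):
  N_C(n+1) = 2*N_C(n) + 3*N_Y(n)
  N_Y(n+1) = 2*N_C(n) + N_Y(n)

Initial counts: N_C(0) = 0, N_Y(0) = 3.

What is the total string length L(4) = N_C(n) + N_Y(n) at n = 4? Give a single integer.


Answer: 768

Derivation:
Step 0: N_C=0, N_Y=3, L=3
Step 1: N_C=9, N_Y=3, L=12
Step 2: N_C=27, N_Y=21, L=48
Step 3: N_C=117, N_Y=75, L=192
Step 4: N_C=459, N_Y=309, L=768


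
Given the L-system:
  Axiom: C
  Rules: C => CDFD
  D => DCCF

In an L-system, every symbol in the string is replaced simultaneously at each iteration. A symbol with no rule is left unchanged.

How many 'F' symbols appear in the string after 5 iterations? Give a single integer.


Step 0: C  (0 'F')
Step 1: CDFD  (1 'F')
Step 2: CDFDDCCFFDCCF  (4 'F')
Step 3: CDFDDCCFFDCCFDCCFCDFDCDFDFFDCCFCDFDCDFDF  (13 'F')
Step 4: CDFDDCCFFDCCFDCCFCDFDCDFDFFDCCFCDFDCDFDFDCCFCDFDCDFDFCDFDDCCFFDCCFCDFDDCCFFDCCFFFDCCFCDFDCDFDFCDFDDCCFFDCCFCDFDDCCFFDCCFF  (40 'F')
Step 5: CDFDDCCFFDCCFDCCFCDFDCDFDFFDCCFCDFDCDFDFDCCFCDFDCDFDFCDFDDCCFFDCCFCDFDDCCFFDCCFFFDCCFCDFDCDFDFCDFDDCCFFDCCFCDFDDCCFFDCCFFDCCFCDFDCDFDFCDFDDCCFFDCCFCDFDDCCFFDCCFFCDFDDCCFFDCCFDCCFCDFDCDFDFFDCCFCDFDCDFDFCDFDDCCFFDCCFDCCFCDFDCDFDFFDCCFCDFDCDFDFFFDCCFCDFDCDFDFCDFDDCCFFDCCFCDFDDCCFFDCCFFCDFDDCCFFDCCFDCCFCDFDCDFDFFDCCFCDFDCDFDFCDFDDCCFFDCCFDCCFCDFDCDFDFFDCCFCDFDCDFDFF  (121 'F')

Answer: 121


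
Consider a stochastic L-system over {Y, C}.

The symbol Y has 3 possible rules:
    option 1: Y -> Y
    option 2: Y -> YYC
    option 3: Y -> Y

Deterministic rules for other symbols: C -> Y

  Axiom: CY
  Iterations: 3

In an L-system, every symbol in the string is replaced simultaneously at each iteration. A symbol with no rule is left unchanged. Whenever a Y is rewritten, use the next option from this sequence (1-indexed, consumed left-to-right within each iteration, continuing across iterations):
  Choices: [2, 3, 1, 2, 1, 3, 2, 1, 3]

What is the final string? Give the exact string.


Answer: YYYYCYYY

Derivation:
Step 0: CY
Step 1: YYYC  (used choices [2])
Step 2: YYYYCY  (used choices [3, 1, 2])
Step 3: YYYYCYYY  (used choices [1, 3, 2, 1, 3])


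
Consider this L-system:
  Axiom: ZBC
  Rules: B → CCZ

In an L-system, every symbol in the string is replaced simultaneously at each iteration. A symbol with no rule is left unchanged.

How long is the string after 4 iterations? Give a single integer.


Answer: 5

Derivation:
Step 0: length = 3
Step 1: length = 5
Step 2: length = 5
Step 3: length = 5
Step 4: length = 5


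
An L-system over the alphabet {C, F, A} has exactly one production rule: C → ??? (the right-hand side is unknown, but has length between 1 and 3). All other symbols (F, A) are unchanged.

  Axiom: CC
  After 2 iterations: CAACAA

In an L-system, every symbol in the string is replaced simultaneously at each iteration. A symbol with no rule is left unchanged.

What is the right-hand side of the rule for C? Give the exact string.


Trying C → CA:
  Step 0: CC
  Step 1: CACA
  Step 2: CAACAA
Matches the given result.

Answer: CA


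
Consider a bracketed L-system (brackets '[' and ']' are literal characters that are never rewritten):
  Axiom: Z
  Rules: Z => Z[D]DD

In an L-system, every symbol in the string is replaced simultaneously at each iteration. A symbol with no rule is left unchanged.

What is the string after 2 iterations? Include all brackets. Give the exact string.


Step 0: Z
Step 1: Z[D]DD
Step 2: Z[D]DD[D]DD

Answer: Z[D]DD[D]DD


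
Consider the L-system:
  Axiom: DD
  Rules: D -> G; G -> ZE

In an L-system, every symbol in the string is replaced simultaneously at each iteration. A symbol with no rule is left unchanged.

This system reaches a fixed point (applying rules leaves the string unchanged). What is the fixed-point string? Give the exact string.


Answer: ZEZE

Derivation:
Step 0: DD
Step 1: GG
Step 2: ZEZE
Step 3: ZEZE  (unchanged — fixed point at step 2)


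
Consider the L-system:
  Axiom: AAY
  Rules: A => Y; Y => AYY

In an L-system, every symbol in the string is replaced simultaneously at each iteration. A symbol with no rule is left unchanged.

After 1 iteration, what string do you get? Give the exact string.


Answer: YYAYY

Derivation:
Step 0: AAY
Step 1: YYAYY


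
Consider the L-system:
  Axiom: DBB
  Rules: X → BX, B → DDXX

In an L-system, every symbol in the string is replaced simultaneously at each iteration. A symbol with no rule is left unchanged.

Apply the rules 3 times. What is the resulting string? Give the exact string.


Step 0: DBB
Step 1: DDDXXDDXX
Step 2: DDDBXBXDDBXBX
Step 3: DDDDDXXBXDDXXBXDDDDXXBXDDXXBX

Answer: DDDDDXXBXDDXXBXDDDDXXBXDDXXBX


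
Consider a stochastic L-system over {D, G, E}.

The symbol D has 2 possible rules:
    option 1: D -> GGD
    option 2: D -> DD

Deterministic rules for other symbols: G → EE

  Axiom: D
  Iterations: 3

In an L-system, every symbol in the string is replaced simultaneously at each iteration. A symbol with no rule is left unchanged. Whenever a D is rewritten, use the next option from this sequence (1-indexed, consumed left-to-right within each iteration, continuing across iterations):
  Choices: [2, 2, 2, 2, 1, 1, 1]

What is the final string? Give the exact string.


Step 0: D
Step 1: DD  (used choices [2])
Step 2: DDDD  (used choices [2, 2])
Step 3: DDGGDGGDGGD  (used choices [2, 1, 1, 1])

Answer: DDGGDGGDGGD


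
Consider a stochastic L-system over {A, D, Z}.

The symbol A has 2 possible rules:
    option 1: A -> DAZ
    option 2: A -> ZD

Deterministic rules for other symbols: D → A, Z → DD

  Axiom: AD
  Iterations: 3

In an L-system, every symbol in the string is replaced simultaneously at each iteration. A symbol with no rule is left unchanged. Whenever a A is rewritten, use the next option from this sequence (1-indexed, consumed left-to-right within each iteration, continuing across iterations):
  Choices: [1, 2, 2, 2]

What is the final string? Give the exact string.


Step 0: AD
Step 1: DAZA  (used choices [1])
Step 2: AZDDDZD  (used choices [2, 2])
Step 3: ZDDDAAADDA  (used choices [2])

Answer: ZDDDAAADDA


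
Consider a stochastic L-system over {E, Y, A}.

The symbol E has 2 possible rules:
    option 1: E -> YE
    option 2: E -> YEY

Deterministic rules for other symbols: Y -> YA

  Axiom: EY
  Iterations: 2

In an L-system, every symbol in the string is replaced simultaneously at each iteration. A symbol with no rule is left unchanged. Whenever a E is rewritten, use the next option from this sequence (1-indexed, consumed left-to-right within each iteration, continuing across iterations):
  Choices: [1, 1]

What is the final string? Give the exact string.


Answer: YAYEYAA

Derivation:
Step 0: EY
Step 1: YEYA  (used choices [1])
Step 2: YAYEYAA  (used choices [1])


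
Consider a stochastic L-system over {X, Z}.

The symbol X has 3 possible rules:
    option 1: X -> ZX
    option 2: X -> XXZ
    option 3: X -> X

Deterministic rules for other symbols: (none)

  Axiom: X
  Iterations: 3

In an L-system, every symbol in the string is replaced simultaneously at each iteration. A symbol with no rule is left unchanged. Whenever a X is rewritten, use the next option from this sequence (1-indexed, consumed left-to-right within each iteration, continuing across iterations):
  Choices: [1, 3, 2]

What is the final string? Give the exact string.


Answer: ZXXZ

Derivation:
Step 0: X
Step 1: ZX  (used choices [1])
Step 2: ZX  (used choices [3])
Step 3: ZXXZ  (used choices [2])


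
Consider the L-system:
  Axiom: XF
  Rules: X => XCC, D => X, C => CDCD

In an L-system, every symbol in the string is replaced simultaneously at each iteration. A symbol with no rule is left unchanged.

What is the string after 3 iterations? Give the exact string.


Answer: XCCCDCDCDCDCDCDXCDCDXCDCDXCDCDXF

Derivation:
Step 0: XF
Step 1: XCCF
Step 2: XCCCDCDCDCDF
Step 3: XCCCDCDCDCDCDCDXCDCDXCDCDXCDCDXF


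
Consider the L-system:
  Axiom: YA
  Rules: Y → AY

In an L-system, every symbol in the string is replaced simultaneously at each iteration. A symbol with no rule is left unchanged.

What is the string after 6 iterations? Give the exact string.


Step 0: YA
Step 1: AYA
Step 2: AAYA
Step 3: AAAYA
Step 4: AAAAYA
Step 5: AAAAAYA
Step 6: AAAAAAYA

Answer: AAAAAAYA


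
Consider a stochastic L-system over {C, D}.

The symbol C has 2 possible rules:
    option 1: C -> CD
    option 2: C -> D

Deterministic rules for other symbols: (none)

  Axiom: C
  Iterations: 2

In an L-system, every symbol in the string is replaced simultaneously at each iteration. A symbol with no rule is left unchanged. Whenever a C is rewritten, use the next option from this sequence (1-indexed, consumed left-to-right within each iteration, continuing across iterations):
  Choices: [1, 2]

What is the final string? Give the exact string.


Answer: DD

Derivation:
Step 0: C
Step 1: CD  (used choices [1])
Step 2: DD  (used choices [2])


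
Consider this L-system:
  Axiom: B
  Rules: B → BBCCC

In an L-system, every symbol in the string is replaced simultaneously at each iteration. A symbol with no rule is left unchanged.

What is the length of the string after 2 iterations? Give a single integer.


Answer: 13

Derivation:
Step 0: length = 1
Step 1: length = 5
Step 2: length = 13


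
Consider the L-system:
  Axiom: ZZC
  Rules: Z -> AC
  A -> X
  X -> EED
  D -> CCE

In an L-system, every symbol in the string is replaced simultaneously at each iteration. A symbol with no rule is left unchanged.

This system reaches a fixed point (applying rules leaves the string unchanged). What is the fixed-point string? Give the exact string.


Step 0: ZZC
Step 1: ACACC
Step 2: XCXCC
Step 3: EEDCEEDCC
Step 4: EECCECEECCECC
Step 5: EECCECEECCECC  (unchanged — fixed point at step 4)

Answer: EECCECEECCECC


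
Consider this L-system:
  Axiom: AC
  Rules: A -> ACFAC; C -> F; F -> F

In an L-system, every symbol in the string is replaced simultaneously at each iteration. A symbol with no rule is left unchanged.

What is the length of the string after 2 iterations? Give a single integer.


Answer: 14

Derivation:
Step 0: length = 2
Step 1: length = 6
Step 2: length = 14


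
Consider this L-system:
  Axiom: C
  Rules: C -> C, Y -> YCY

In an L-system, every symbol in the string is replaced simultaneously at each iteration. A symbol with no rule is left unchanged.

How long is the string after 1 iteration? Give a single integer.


Answer: 1

Derivation:
Step 0: length = 1
Step 1: length = 1


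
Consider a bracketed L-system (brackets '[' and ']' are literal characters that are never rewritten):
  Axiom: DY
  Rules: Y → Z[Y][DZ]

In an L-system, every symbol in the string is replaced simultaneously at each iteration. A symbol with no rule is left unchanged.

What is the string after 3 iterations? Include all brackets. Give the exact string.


Step 0: DY
Step 1: DZ[Y][DZ]
Step 2: DZ[Z[Y][DZ]][DZ]
Step 3: DZ[Z[Z[Y][DZ]][DZ]][DZ]

Answer: DZ[Z[Z[Y][DZ]][DZ]][DZ]


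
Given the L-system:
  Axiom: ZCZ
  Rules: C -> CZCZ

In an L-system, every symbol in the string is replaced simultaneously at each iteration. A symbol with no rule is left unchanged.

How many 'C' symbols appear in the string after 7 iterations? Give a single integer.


Answer: 128

Derivation:
Step 0: ZCZ  (1 'C')
Step 1: ZCZCZZ  (2 'C')
Step 2: ZCZCZZCZCZZZ  (4 'C')
Step 3: ZCZCZZCZCZZZCZCZZCZCZZZZ  (8 'C')
Step 4: ZCZCZZCZCZZZCZCZZCZCZZZZCZCZZCZCZZZCZCZZCZCZZZZZ  (16 'C')
Step 5: ZCZCZZCZCZZZCZCZZCZCZZZZCZCZZCZCZZZCZCZZCZCZZZZZCZCZZCZCZZZCZCZZCZCZZZZCZCZZCZCZZZCZCZZCZCZZZZZZ  (32 'C')
Step 6: ZCZCZZCZCZZZCZCZZCZCZZZZCZCZZCZCZZZCZCZZCZCZZZZZCZCZZCZCZZZCZCZZCZCZZZZCZCZZCZCZZZCZCZZCZCZZZZZZCZCZZCZCZZZCZCZZCZCZZZZCZCZZCZCZZZCZCZZCZCZZZZZCZCZZCZCZZZCZCZZCZCZZZZCZCZZCZCZZZCZCZZCZCZZZZZZZ  (64 'C')
Step 7: ZCZCZZCZCZZZCZCZZCZCZZZZCZCZZCZCZZZCZCZZCZCZZZZZCZCZZCZCZZZCZCZZCZCZZZZCZCZZCZCZZZCZCZZCZCZZZZZZCZCZZCZCZZZCZCZZCZCZZZZCZCZZCZCZZZCZCZZCZCZZZZZCZCZZCZCZZZCZCZZCZCZZZZCZCZZCZCZZZCZCZZCZCZZZZZZZCZCZZCZCZZZCZCZZCZCZZZZCZCZZCZCZZZCZCZZCZCZZZZZCZCZZCZCZZZCZCZZCZCZZZZCZCZZCZCZZZCZCZZCZCZZZZZZCZCZZCZCZZZCZCZZCZCZZZZCZCZZCZCZZZCZCZZCZCZZZZZCZCZZCZCZZZCZCZZCZCZZZZCZCZZCZCZZZCZCZZCZCZZZZZZZZ  (128 'C')


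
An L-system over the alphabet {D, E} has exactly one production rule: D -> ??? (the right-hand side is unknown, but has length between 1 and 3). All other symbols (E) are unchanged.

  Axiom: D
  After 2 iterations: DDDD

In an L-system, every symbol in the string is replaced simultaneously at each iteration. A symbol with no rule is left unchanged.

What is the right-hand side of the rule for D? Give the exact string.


Trying D -> DD:
  Step 0: D
  Step 1: DD
  Step 2: DDDD
Matches the given result.

Answer: DD


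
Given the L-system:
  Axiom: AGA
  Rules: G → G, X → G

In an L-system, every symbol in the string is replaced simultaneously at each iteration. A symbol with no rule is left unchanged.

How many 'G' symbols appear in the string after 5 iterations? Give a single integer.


Answer: 1

Derivation:
Step 0: AGA  (1 'G')
Step 1: AGA  (1 'G')
Step 2: AGA  (1 'G')
Step 3: AGA  (1 'G')
Step 4: AGA  (1 'G')
Step 5: AGA  (1 'G')


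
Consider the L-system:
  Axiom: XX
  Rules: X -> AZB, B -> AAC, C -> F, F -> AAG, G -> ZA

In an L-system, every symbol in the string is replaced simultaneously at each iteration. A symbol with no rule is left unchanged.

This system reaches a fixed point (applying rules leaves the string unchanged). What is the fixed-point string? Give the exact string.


Answer: AZAAAAZAAZAAAAZA

Derivation:
Step 0: XX
Step 1: AZBAZB
Step 2: AZAACAZAAC
Step 3: AZAAFAZAAF
Step 4: AZAAAAGAZAAAAG
Step 5: AZAAAAZAAZAAAAZA
Step 6: AZAAAAZAAZAAAAZA  (unchanged — fixed point at step 5)


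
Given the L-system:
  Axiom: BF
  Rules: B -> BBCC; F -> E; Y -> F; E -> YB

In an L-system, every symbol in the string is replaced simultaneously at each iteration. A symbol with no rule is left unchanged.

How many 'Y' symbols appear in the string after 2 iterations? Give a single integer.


Answer: 1

Derivation:
Step 0: BF  (0 'Y')
Step 1: BBCCE  (0 'Y')
Step 2: BBCCBBCCCCYB  (1 'Y')


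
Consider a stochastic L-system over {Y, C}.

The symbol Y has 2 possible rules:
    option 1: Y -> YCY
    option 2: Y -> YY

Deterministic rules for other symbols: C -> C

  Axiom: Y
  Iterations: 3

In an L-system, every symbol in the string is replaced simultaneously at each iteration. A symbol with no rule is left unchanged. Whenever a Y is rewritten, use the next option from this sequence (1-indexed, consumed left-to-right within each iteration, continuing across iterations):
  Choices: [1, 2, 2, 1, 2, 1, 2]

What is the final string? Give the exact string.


Step 0: Y
Step 1: YCY  (used choices [1])
Step 2: YYCYY  (used choices [2, 2])
Step 3: YCYYYCYCYYY  (used choices [1, 2, 1, 2])

Answer: YCYYYCYCYYY
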